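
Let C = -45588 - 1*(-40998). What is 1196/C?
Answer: -598/2295 ≈ -0.26057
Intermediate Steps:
C = -4590 (C = -45588 + 40998 = -4590)
1196/C = 1196/(-4590) = 1196*(-1/4590) = -598/2295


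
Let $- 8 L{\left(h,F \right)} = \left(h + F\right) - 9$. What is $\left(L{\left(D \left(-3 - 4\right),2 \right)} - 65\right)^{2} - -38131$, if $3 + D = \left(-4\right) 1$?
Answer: $\frac{689057}{16} \approx 43066.0$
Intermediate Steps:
$D = -7$ ($D = -3 - 4 = -7$)
$L{\left(h,F \right)} = \frac{9}{8} - \frac{F}{8} - \frac{h}{8}$ ($L{\left(h,F \right)} = - \frac{\left(h + F\right) - 9}{8} = - \frac{\left(F + h\right) - 9}{8} = - \frac{-9 + F + h}{8} = \frac{9}{8} - \frac{F}{8} - \frac{h}{8}$)
$\left(L{\left(D \left(-3 - 4\right),2 \right)} - 65\right)^{2} - -38131 = \left(\left(\frac{9}{8} - \frac{1}{4} - \frac{\left(-7\right) \left(-3 - 4\right)}{8}\right) - 65\right)^{2} - -38131 = \left(\left(\frac{9}{8} - \frac{1}{4} - \frac{\left(-7\right) \left(-7\right)}{8}\right) - 65\right)^{2} + 38131 = \left(\left(\frac{9}{8} - \frac{1}{4} - \frac{49}{8}\right) - 65\right)^{2} + 38131 = \left(- \frac{21}{4} - 65\right)^{2} + 38131 = \left(- \frac{281}{4}\right)^{2} + 38131 = \frac{78961}{16} + 38131 = \frac{689057}{16}$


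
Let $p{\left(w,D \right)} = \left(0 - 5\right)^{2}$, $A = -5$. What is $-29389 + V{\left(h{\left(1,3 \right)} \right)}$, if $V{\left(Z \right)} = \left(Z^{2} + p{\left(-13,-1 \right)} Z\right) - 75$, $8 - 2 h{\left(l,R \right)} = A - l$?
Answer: $-29240$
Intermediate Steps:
$p{\left(w,D \right)} = 25$ ($p{\left(w,D \right)} = \left(-5\right)^{2} = 25$)
$h{\left(l,R \right)} = \frac{13}{2} + \frac{l}{2}$ ($h{\left(l,R \right)} = 4 - \frac{-5 - l}{2} = 4 + \left(\frac{5}{2} + \frac{l}{2}\right) = \frac{13}{2} + \frac{l}{2}$)
$V{\left(Z \right)} = -75 + Z^{2} + 25 Z$ ($V{\left(Z \right)} = \left(Z^{2} + 25 Z\right) - 75 = -75 + Z^{2} + 25 Z$)
$-29389 + V{\left(h{\left(1,3 \right)} \right)} = -29389 + \left(-75 + \left(\frac{13}{2} + \frac{1}{2} \cdot 1\right)^{2} + 25 \left(\frac{13}{2} + \frac{1}{2} \cdot 1\right)\right) = -29389 + \left(-75 + \left(\frac{13}{2} + \frac{1}{2}\right)^{2} + 25 \left(\frac{13}{2} + \frac{1}{2}\right)\right) = -29389 + \left(-75 + 7^{2} + 25 \cdot 7\right) = -29389 + \left(-75 + 49 + 175\right) = -29389 + 149 = -29240$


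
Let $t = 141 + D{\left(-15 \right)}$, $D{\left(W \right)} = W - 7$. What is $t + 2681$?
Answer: $2800$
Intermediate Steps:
$D{\left(W \right)} = -7 + W$ ($D{\left(W \right)} = W - 7 = -7 + W$)
$t = 119$ ($t = 141 - 22 = 119$)
$t + 2681 = 119 + 2681 = 2800$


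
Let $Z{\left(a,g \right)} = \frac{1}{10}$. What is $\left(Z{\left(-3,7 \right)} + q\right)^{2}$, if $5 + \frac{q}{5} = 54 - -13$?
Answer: $\frac{9616201}{100} \approx 96162.0$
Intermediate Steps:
$q = 310$ ($q = -25 + 5 \left(54 - -13\right) = -25 + 5 \left(54 + 13\right) = -25 + 5 \cdot 67 = -25 + 335 = 310$)
$Z{\left(a,g \right)} = \frac{1}{10}$
$\left(Z{\left(-3,7 \right)} + q\right)^{2} = \left(\frac{1}{10} + 310\right)^{2} = \left(\frac{3101}{10}\right)^{2} = \frac{9616201}{100}$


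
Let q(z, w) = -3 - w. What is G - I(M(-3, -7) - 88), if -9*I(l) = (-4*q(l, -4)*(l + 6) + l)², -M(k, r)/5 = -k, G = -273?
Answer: 8752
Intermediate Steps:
M(k, r) = 5*k (M(k, r) = -(-5)*k = 5*k)
I(l) = -(-24 - 3*l)²/9 (I(l) = -(-4*(-3 - 1*(-4))*(l + 6) + l)²/9 = -(-4*(-3 + 4)*(6 + l) + l)²/9 = -(-4*(6 + l) + l)²/9 = -((-24 - 4*l) + l)²/9 = -(-24 - 3*l)²/9)
G - I(M(-3, -7) - 88) = -273 - (-1)*(8 + (5*(-3) - 88))² = -273 - (-1)*(8 + (-15 - 88))² = -273 - (-1)*(8 - 103)² = -273 - (-1)*(-95)² = -273 - (-1)*9025 = -273 - 1*(-9025) = -273 + 9025 = 8752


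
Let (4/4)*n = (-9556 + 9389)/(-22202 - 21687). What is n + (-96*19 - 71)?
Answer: -83169488/43889 ≈ -1895.0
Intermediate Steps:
n = 167/43889 (n = (-9556 + 9389)/(-22202 - 21687) = -167/(-43889) = -167*(-1/43889) = 167/43889 ≈ 0.0038051)
n + (-96*19 - 71) = 167/43889 + (-96*19 - 71) = 167/43889 + (-1824 - 71) = 167/43889 - 1895 = -83169488/43889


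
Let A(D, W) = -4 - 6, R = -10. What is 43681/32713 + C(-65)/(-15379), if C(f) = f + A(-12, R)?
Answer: 674223574/503093227 ≈ 1.3402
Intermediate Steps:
A(D, W) = -10
C(f) = -10 + f (C(f) = f - 10 = -10 + f)
43681/32713 + C(-65)/(-15379) = 43681/32713 + (-10 - 65)/(-15379) = 43681*(1/32713) - 75*(-1/15379) = 43681/32713 + 75/15379 = 674223574/503093227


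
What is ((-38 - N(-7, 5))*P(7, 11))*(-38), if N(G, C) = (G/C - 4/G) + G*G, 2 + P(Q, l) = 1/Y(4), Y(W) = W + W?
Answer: -42978/7 ≈ -6139.7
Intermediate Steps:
Y(W) = 2*W
P(Q, l) = -15/8 (P(Q, l) = -2 + 1/(2*4) = -2 + 1/8 = -2 + ⅛ = -15/8)
N(G, C) = G² - 4/G + G/C (N(G, C) = (-4/G + G/C) + G² = G² - 4/G + G/C)
((-38 - N(-7, 5))*P(7, 11))*(-38) = ((-38 - ((-7)² - 4/(-7) - 7/5))*(-15/8))*(-38) = ((-38 - (49 - 4*(-⅐) - 7*⅕))*(-15/8))*(-38) = ((-38 - (49 + 4/7 - 7/5))*(-15/8))*(-38) = ((-38 - 1*1686/35)*(-15/8))*(-38) = ((-38 - 1686/35)*(-15/8))*(-38) = -3016/35*(-15/8)*(-38) = (1131/7)*(-38) = -42978/7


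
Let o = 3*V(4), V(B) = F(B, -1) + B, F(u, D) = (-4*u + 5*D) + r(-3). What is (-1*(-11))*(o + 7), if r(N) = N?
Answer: -583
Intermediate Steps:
F(u, D) = -3 - 4*u + 5*D (F(u, D) = (-4*u + 5*D) - 3 = -3 - 4*u + 5*D)
V(B) = -8 - 3*B (V(B) = (-3 - 4*B + 5*(-1)) + B = (-3 - 4*B - 5) + B = (-8 - 4*B) + B = -8 - 3*B)
o = -60 (o = 3*(-8 - 3*4) = 3*(-8 - 12) = 3*(-20) = -60)
(-1*(-11))*(o + 7) = (-1*(-11))*(-60 + 7) = 11*(-53) = -583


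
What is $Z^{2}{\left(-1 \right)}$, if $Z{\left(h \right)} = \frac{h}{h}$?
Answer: $1$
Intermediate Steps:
$Z{\left(h \right)} = 1$
$Z^{2}{\left(-1 \right)} = 1^{2} = 1$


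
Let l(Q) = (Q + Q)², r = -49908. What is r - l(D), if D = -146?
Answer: -135172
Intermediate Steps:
l(Q) = 4*Q² (l(Q) = (2*Q)² = 4*Q²)
r - l(D) = -49908 - 4*(-146)² = -49908 - 4*21316 = -49908 - 1*85264 = -49908 - 85264 = -135172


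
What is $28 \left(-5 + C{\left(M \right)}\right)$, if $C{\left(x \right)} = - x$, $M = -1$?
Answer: $-112$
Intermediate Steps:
$28 \left(-5 + C{\left(M \right)}\right) = 28 \left(-5 - -1\right) = 28 \left(-5 + 1\right) = 28 \left(-4\right) = -112$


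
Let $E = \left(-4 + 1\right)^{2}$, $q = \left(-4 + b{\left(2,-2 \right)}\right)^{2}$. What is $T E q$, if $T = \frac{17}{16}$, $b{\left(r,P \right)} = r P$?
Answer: $612$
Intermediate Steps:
$b{\left(r,P \right)} = P r$
$q = 64$ ($q = \left(-4 - 4\right)^{2} = \left(-8\right)^{2} = 64$)
$T = \frac{17}{16}$ ($T = 17 \cdot \frac{1}{16} = \frac{17}{16} \approx 1.0625$)
$E = 9$ ($E = \left(-3\right)^{2} = 9$)
$T E q = \frac{17}{16} \cdot 9 \cdot 64 = \frac{153}{16} \cdot 64 = 612$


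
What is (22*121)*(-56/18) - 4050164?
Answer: -36526012/9 ≈ -4.0584e+6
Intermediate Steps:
(22*121)*(-56/18) - 4050164 = 2662*(-56*1/18) - 4050164 = 2662*(-28/9) - 4050164 = -74536/9 - 4050164 = -36526012/9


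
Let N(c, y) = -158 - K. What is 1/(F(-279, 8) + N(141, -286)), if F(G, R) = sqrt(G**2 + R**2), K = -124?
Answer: 34/76749 + sqrt(77905)/76749 ≈ 0.0040797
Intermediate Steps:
N(c, y) = -34 (N(c, y) = -158 - 1*(-124) = -158 + 124 = -34)
1/(F(-279, 8) + N(141, -286)) = 1/(sqrt((-279)**2 + 8**2) - 34) = 1/(sqrt(77841 + 64) - 34) = 1/(sqrt(77905) - 34) = 1/(-34 + sqrt(77905))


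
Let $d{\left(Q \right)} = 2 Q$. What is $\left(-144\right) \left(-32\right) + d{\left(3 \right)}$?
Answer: $4614$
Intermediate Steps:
$\left(-144\right) \left(-32\right) + d{\left(3 \right)} = \left(-144\right) \left(-32\right) + 2 \cdot 3 = 4608 + 6 = 4614$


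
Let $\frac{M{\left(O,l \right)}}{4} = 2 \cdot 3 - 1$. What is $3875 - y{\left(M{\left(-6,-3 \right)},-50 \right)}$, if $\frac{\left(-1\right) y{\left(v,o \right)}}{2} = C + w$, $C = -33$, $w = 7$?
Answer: $3823$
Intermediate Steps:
$M{\left(O,l \right)} = 20$ ($M{\left(O,l \right)} = 4 \left(2 \cdot 3 - 1\right) = 4 \left(6 - 1\right) = 4 \cdot 5 = 20$)
$y{\left(v,o \right)} = 52$ ($y{\left(v,o \right)} = - 2 \left(-33 + 7\right) = \left(-2\right) \left(-26\right) = 52$)
$3875 - y{\left(M{\left(-6,-3 \right)},-50 \right)} = 3875 - 52 = 3823$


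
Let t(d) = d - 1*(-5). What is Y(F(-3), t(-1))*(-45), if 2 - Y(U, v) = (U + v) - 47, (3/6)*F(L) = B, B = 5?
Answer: -1575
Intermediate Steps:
t(d) = 5 + d (t(d) = d + 5 = 5 + d)
F(L) = 10 (F(L) = 2*5 = 10)
Y(U, v) = 49 - U - v (Y(U, v) = 2 - ((U + v) - 47) = 2 - (-47 + U + v) = 2 + (47 - U - v) = 49 - U - v)
Y(F(-3), t(-1))*(-45) = (49 - 1*10 - (5 - 1))*(-45) = (49 - 10 - 1*4)*(-45) = (49 - 10 - 4)*(-45) = 35*(-45) = -1575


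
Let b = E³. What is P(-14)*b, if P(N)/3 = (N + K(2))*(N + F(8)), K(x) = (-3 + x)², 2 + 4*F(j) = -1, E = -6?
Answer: -124254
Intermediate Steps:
F(j) = -¾ (F(j) = -½ + (¼)*(-1) = -½ - ¼ = -¾)
b = -216 (b = (-6)³ = -216)
P(N) = 3*(1 + N)*(-¾ + N) (P(N) = 3*((N + (-3 + 2)²)*(N - ¾)) = 3*((N + (-1)²)*(-¾ + N)) = 3*((N + 1)*(-¾ + N)) = 3*((1 + N)*(-¾ + N)) = 3*(1 + N)*(-¾ + N))
P(-14)*b = (-9/4 + 3*(-14)² + (¾)*(-14))*(-216) = (-9/4 + 3*196 - 21/2)*(-216) = (-9/4 + 588 - 21/2)*(-216) = (2301/4)*(-216) = -124254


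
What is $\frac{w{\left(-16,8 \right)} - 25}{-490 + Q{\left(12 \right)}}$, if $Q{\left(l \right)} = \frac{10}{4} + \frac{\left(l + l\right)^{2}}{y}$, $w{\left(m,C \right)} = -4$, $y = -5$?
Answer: $\frac{290}{6027} \approx 0.048117$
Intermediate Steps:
$Q{\left(l \right)} = \frac{5}{2} - \frac{4 l^{2}}{5}$ ($Q{\left(l \right)} = \frac{10}{4} + \frac{\left(l + l\right)^{2}}{-5} = 10 \cdot \frac{1}{4} + \left(2 l\right)^{2} \left(- \frac{1}{5}\right) = \frac{5}{2} + 4 l^{2} \left(- \frac{1}{5}\right) = \frac{5}{2} - \frac{4 l^{2}}{5}$)
$\frac{w{\left(-16,8 \right)} - 25}{-490 + Q{\left(12 \right)}} = \frac{-4 - 25}{-490 + \left(\frac{5}{2} - \frac{4 \cdot 12^{2}}{5}\right)} = - \frac{29}{-490 + \left(\frac{5}{2} - \frac{576}{5}\right)} = - \frac{29}{-490 - \frac{1127}{10}} = - \frac{29}{- \frac{6027}{10}} = \left(-29\right) \left(- \frac{10}{6027}\right) = \frac{290}{6027}$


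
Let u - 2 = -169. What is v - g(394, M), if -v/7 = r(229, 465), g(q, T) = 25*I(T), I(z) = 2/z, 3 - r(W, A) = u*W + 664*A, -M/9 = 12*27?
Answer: 2760865909/1458 ≈ 1.8936e+6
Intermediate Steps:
u = -167 (u = 2 - 169 = -167)
M = -2916 (M = -108*27 = -9*324 = -2916)
r(W, A) = 3 - 664*A + 167*W (r(W, A) = 3 - (-167*W + 664*A) = 3 + (-664*A + 167*W) = 3 - 664*A + 167*W)
g(q, T) = 50/T (g(q, T) = 25*(2/T) = 50/T)
v = 1893598 (v = -7*(3 - 664*465 + 167*229) = -7*(3 - 308760 + 38243) = -7*(-270514) = 1893598)
v - g(394, M) = 1893598 - 50/(-2916) = 1893598 - 50*(-1)/2916 = 1893598 - 1*(-25/1458) = 1893598 + 25/1458 = 2760865909/1458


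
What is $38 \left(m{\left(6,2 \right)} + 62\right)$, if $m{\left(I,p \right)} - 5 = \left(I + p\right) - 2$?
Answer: $2774$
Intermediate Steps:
$m{\left(I,p \right)} = 3 + I + p$ ($m{\left(I,p \right)} = 5 - \left(2 - I - p\right) = 5 + \left(-2 + I + p\right) = 3 + I + p$)
$38 \left(m{\left(6,2 \right)} + 62\right) = 38 \left(\left(3 + 6 + 2\right) + 62\right) = 38 \left(11 + 62\right) = 38 \cdot 73 = 2774$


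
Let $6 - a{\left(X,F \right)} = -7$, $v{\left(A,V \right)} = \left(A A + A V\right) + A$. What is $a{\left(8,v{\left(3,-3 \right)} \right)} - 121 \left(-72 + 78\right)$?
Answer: $-713$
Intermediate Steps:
$v{\left(A,V \right)} = A + A^{2} + A V$ ($v{\left(A,V \right)} = \left(A^{2} + A V\right) + A = A + A^{2} + A V$)
$a{\left(X,F \right)} = 13$ ($a{\left(X,F \right)} = 6 - -7 = 6 + 7 = 13$)
$a{\left(8,v{\left(3,-3 \right)} \right)} - 121 \left(-72 + 78\right) = 13 - 121 \left(-72 + 78\right) = 13 - 726 = -713$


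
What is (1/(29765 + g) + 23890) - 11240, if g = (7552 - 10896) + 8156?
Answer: 437399051/34577 ≈ 12650.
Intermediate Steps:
g = 4812 (g = -3344 + 8156 = 4812)
(1/(29765 + g) + 23890) - 11240 = (1/(29765 + 4812) + 23890) - 11240 = (1/34577 + 23890) - 11240 = 826044531/34577 - 11240 = 437399051/34577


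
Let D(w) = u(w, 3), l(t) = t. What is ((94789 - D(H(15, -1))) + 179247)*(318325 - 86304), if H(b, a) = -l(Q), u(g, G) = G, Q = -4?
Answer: 63581410693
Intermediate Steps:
H(b, a) = 4 (H(b, a) = -1*(-4) = 4)
D(w) = 3
((94789 - D(H(15, -1))) + 179247)*(318325 - 86304) = ((94789 - 1*3) + 179247)*(318325 - 86304) = ((94789 - 3) + 179247)*232021 = (94786 + 179247)*232021 = 274033*232021 = 63581410693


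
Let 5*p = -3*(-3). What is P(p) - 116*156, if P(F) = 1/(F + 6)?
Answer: -705739/39 ≈ -18096.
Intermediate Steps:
p = 9/5 (p = (-3*(-3))/5 = (⅕)*9 = 9/5 ≈ 1.8000)
P(F) = 1/(6 + F)
P(p) - 116*156 = 1/(6 + 9/5) - 116*156 = 1/(39/5) - 18096 = 5/39 - 18096 = -705739/39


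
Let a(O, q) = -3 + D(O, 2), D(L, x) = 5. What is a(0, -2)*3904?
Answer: 7808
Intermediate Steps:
a(O, q) = 2 (a(O, q) = -3 + 5 = 2)
a(0, -2)*3904 = 2*3904 = 7808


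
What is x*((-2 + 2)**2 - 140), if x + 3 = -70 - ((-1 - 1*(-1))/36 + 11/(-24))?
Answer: 60935/6 ≈ 10156.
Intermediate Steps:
x = -1741/24 (x = -3 + (-70 - ((-1 - 1*(-1))/36 + 11/(-24))) = -3 + (-70 - ((-1 + 1)*(1/36) + 11*(-1/24))) = -3 + (-70 - (0*(1/36) - 11/24)) = -3 + (-70 - (0 - 11/24)) = -3 + (-70 - 1*(-11/24)) = -3 + (-70 + 11/24) = -3 - 1669/24 = -1741/24 ≈ -72.542)
x*((-2 + 2)**2 - 140) = -1741*((-2 + 2)**2 - 140)/24 = -1741*(0**2 - 140)/24 = -1741*(0 - 140)/24 = -1741/24*(-140) = 60935/6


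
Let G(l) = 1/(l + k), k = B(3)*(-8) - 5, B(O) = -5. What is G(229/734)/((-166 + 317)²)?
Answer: 734/590979119 ≈ 1.2420e-6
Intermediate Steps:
k = 35 (k = -5*(-8) - 5 = 40 - 5 = 35)
G(l) = 1/(35 + l) (G(l) = 1/(l + 35) = 1/(35 + l))
G(229/734)/((-166 + 317)²) = 1/((35 + 229/734)*((-166 + 317)²)) = 1/((35 + 229*(1/734))*(151²)) = 1/((35 + 229/734)*22801) = (1/22801)/(25919/734) = (734/25919)*(1/22801) = 734/590979119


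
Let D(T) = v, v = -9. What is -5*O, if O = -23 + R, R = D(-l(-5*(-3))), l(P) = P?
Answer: 160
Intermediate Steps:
D(T) = -9
R = -9
O = -32 (O = -23 - 9 = -32)
-5*O = -5*(-32) = 160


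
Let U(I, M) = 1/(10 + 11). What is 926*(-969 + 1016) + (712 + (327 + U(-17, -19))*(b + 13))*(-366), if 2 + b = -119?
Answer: 88973278/7 ≈ 1.2710e+7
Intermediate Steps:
b = -121 (b = -2 - 119 = -121)
U(I, M) = 1/21
926*(-969 + 1016) + (712 + (327 + U(-17, -19))*(b + 13))*(-366) = 926*(-969 + 1016) + (712 + (327 + 1/21)*(-121 + 13))*(-366) = 926*47 + (712 + (6868/21)*(-108))*(-366) = 43522 + (712 - 247248/7)*(-366) = 43522 - 242264/7*(-366) = 43522 + 88668624/7 = 88973278/7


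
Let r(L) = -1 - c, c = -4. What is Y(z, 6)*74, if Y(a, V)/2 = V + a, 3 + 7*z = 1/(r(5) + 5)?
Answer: 11581/14 ≈ 827.21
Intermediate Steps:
r(L) = 3 (r(L) = -1 - 1*(-4) = -1 + 4 = 3)
z = -23/56 (z = -3/7 + 1/(7*(3 + 5)) = -3/7 + (⅐)/8 = -3/7 + (⅐)*(⅛) = -3/7 + 1/56 = -23/56 ≈ -0.41071)
Y(a, V) = 2*V + 2*a (Y(a, V) = 2*(V + a) = 2*V + 2*a)
Y(z, 6)*74 = (2*6 + 2*(-23/56))*74 = (12 - 23/28)*74 = (313/28)*74 = 11581/14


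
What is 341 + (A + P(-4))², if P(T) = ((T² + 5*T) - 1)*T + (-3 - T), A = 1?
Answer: 825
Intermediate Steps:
P(T) = -3 - T + T*(-1 + T² + 5*T) (P(T) = (-1 + T² + 5*T)*T + (-3 - T) = T*(-1 + T² + 5*T) + (-3 - T) = -3 - T + T*(-1 + T² + 5*T))
341 + (A + P(-4))² = 341 + (1 + (-3 + (-4)³ - 2*(-4) + 5*(-4)²))² = 341 + (1 + (-3 - 64 + 8 + 5*16))² = 341 + (1 + (-3 - 64 + 8 + 80))² = 341 + (1 + 21)² = 341 + 22² = 341 + 484 = 825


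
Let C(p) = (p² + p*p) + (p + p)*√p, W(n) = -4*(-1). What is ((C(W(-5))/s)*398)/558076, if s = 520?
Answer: 597/9068735 ≈ 6.5831e-5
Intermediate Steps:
W(n) = 4
C(p) = 2*p² + 2*p^(3/2) (C(p) = (p² + p²) + (2*p)*√p = 2*p² + 2*p^(3/2))
((C(W(-5))/s)*398)/558076 = (((2*4² + 2*4^(3/2))/520)*398)/558076 = (((2*16 + 2*8)*(1/520))*398)*(1/558076) = (((32 + 16)*(1/520))*398)*(1/558076) = ((48*(1/520))*398)*(1/558076) = ((6/65)*398)*(1/558076) = (2388/65)*(1/558076) = 597/9068735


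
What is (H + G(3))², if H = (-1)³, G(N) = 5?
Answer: 16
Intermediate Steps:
H = -1
(H + G(3))² = (-1 + 5)² = 4² = 16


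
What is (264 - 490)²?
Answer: 51076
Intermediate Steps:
(264 - 490)² = (-226)² = 51076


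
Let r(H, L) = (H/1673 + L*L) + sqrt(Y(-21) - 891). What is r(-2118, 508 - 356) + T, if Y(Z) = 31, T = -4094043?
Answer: -6810683065/1673 + 2*I*sqrt(215) ≈ -4.0709e+6 + 29.326*I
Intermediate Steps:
r(H, L) = L**2 + H/1673 + 2*I*sqrt(215) (r(H, L) = (H/1673 + L*L) + sqrt(31 - 891) = (H/1673 + L**2) + sqrt(-860) = (L**2 + H/1673) + 2*I*sqrt(215) = L**2 + H/1673 + 2*I*sqrt(215))
r(-2118, 508 - 356) + T = ((508 - 356)**2 + (1/1673)*(-2118) + 2*I*sqrt(215)) - 4094043 = (152**2 - 2118/1673 + 2*I*sqrt(215)) - 4094043 = (23104 - 2118/1673 + 2*I*sqrt(215)) - 4094043 = (38650874/1673 + 2*I*sqrt(215)) - 4094043 = -6810683065/1673 + 2*I*sqrt(215)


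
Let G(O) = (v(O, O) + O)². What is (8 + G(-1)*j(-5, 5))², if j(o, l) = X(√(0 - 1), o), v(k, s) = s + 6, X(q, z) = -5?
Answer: 5184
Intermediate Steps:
v(k, s) = 6 + s
j(o, l) = -5
G(O) = (6 + 2*O)² (G(O) = ((6 + O) + O)² = (6 + 2*O)²)
(8 + G(-1)*j(-5, 5))² = (8 + (4*(3 - 1)²)*(-5))² = (8 + (4*2²)*(-5))² = (8 + (4*4)*(-5))² = (8 + 16*(-5))² = (8 - 80)² = (-72)² = 5184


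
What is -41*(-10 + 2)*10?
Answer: 3280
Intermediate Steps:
-41*(-10 + 2)*10 = -41*(-8)*10 = 328*10 = 3280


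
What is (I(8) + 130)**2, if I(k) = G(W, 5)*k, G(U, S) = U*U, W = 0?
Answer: 16900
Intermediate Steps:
G(U, S) = U**2
I(k) = 0 (I(k) = 0**2*k = 0*k = 0)
(I(8) + 130)**2 = (0 + 130)**2 = 130**2 = 16900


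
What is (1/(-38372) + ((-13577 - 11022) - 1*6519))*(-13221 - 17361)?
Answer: 18258369885027/19186 ≈ 9.5165e+8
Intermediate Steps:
(1/(-38372) + ((-13577 - 11022) - 1*6519))*(-13221 - 17361) = (-1/38372 + (-24599 - 6519))*(-30582) = (-1/38372 - 31118)*(-30582) = -1194059897/38372*(-30582) = 18258369885027/19186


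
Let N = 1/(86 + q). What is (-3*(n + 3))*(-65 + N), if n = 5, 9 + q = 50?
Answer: 198096/127 ≈ 1559.8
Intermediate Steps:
q = 41 (q = -9 + 50 = 41)
N = 1/127 (N = 1/(86 + 41) = 1/127 ≈ 0.0078740)
(-3*(n + 3))*(-65 + N) = (-3*(5 + 3))*(-65 + 1/127) = -3*8*(-8254/127) = -24*(-8254/127) = 198096/127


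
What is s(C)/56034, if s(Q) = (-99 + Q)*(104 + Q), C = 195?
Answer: 4784/9339 ≈ 0.51226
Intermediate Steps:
s(C)/56034 = (-10296 + 195**2 + 5*195)/56034 = (-10296 + 38025 + 975)*(1/56034) = 28704*(1/56034) = 4784/9339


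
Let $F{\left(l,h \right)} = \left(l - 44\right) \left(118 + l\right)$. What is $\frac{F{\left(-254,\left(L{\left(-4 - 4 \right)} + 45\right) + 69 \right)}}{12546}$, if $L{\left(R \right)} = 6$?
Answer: $\frac{1192}{369} \approx 3.2304$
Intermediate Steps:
$F{\left(l,h \right)} = \left(-44 + l\right) \left(118 + l\right)$
$\frac{F{\left(-254,\left(L{\left(-4 - 4 \right)} + 45\right) + 69 \right)}}{12546} = \frac{-5192 + \left(-254\right)^{2} + 74 \left(-254\right)}{12546} = \left(-5192 + 64516 - 18796\right) \frac{1}{12546} = 40528 \cdot \frac{1}{12546} = \frac{1192}{369}$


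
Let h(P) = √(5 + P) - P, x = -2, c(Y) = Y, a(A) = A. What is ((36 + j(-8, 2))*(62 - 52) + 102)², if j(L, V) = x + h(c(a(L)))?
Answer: 272184 + 10440*I*√3 ≈ 2.7218e+5 + 18083.0*I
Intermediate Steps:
j(L, V) = -2 + √(5 + L) - L (j(L, V) = -2 + (√(5 + L) - L) = -2 + √(5 + L) - L)
((36 + j(-8, 2))*(62 - 52) + 102)² = ((36 + (-2 + √(5 - 8) - 1*(-8)))*(62 - 52) + 102)² = ((36 + (-2 + √(-3) + 8))*10 + 102)² = ((36 + (-2 + I*√3 + 8))*10 + 102)² = ((36 + (6 + I*√3))*10 + 102)² = ((42 + I*√3)*10 + 102)² = ((420 + 10*I*√3) + 102)² = (522 + 10*I*√3)²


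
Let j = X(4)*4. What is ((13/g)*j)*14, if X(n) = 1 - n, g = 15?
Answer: -728/5 ≈ -145.60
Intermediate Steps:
j = -12 (j = (1 - 1*4)*4 = (1 - 4)*4 = -3*4 = -12)
((13/g)*j)*14 = ((13/15)*(-12))*14 = -52/5*14 = -728/5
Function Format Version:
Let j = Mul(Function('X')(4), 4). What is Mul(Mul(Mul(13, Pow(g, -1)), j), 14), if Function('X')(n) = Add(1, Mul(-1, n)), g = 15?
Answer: Rational(-728, 5) ≈ -145.60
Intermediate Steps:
j = -12 (j = Mul(Add(1, Mul(-1, 4)), 4) = Mul(Add(1, -4), 4) = Mul(-3, 4) = -12)
Mul(Mul(Mul(13, Pow(g, -1)), j), 14) = Mul(Mul(Mul(13, Pow(15, -1)), -12), 14) = Mul(Mul(Mul(13, Rational(1, 15)), -12), 14) = Mul(Mul(Rational(13, 15), -12), 14) = Mul(Rational(-52, 5), 14) = Rational(-728, 5)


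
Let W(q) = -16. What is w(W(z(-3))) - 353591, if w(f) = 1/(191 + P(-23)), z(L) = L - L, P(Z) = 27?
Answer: -77082837/218 ≈ -3.5359e+5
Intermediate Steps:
z(L) = 0
w(f) = 1/218 (w(f) = 1/(191 + 27) = 1/218)
w(W(z(-3))) - 353591 = 1/218 - 353591 = -77082837/218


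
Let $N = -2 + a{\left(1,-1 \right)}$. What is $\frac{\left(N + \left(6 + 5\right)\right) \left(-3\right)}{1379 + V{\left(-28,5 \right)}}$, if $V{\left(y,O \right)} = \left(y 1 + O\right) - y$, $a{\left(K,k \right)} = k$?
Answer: $- \frac{3}{173} \approx -0.017341$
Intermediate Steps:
$V{\left(y,O \right)} = O$ ($V{\left(y,O \right)} = \left(y + O\right) - y = \left(O + y\right) - y = O$)
$N = -3$ ($N = -2 - 1 = -3$)
$\frac{\left(N + \left(6 + 5\right)\right) \left(-3\right)}{1379 + V{\left(-28,5 \right)}} = \frac{\left(-3 + \left(6 + 5\right)\right) \left(-3\right)}{1379 + 5} = \frac{\left(-3 + 11\right) \left(-3\right)}{1384} = \frac{8 \left(-3\right)}{1384} = \frac{1}{1384} \left(-24\right) = - \frac{3}{173}$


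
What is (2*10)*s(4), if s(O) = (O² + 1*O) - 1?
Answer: 380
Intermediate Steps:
s(O) = -1 + O + O² (s(O) = (O² + O) - 1 = (O + O²) - 1 = -1 + O + O²)
(2*10)*s(4) = (2*10)*(-1 + 4 + 4²) = 20*(-1 + 4 + 16) = 20*19 = 380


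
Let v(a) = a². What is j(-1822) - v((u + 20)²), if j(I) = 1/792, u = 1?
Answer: -154028951/792 ≈ -1.9448e+5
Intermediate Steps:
j(I) = 1/792
j(-1822) - v((u + 20)²) = 1/792 - ((1 + 20)²)² = 1/792 - (21²)² = 1/792 - 1*441² = 1/792 - 1*194481 = 1/792 - 194481 = -154028951/792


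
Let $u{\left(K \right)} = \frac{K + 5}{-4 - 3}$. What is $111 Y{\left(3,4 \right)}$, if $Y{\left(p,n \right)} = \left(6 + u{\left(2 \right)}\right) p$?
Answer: $1665$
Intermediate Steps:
$u{\left(K \right)} = - \frac{5}{7} - \frac{K}{7}$ ($u{\left(K \right)} = \frac{5 + K}{-7} = \left(5 + K\right) \left(- \frac{1}{7}\right) = - \frac{5}{7} - \frac{K}{7}$)
$Y{\left(p,n \right)} = 5 p$ ($Y{\left(p,n \right)} = \left(6 - 1\right) p = 5 p$)
$111 Y{\left(3,4 \right)} = 111 \cdot 5 \cdot 3 = 111 \cdot 15 = 1665$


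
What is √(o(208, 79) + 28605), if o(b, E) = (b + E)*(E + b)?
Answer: √110974 ≈ 333.13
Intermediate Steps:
o(b, E) = (E + b)² (o(b, E) = (E + b)*(E + b) = (E + b)²)
√(o(208, 79) + 28605) = √((79 + 208)² + 28605) = √(287² + 28605) = √(82369 + 28605) = √110974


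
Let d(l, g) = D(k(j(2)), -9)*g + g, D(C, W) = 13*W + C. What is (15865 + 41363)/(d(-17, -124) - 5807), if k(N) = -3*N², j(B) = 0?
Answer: 19076/2859 ≈ 6.6723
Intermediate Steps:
D(C, W) = C + 13*W
d(l, g) = -116*g (d(l, g) = (-3*0² + 13*(-9))*g + g = (-3*0 - 117)*g + g = (0 - 117)*g + g = -117*g + g = -116*g)
(15865 + 41363)/(d(-17, -124) - 5807) = (15865 + 41363)/(-116*(-124) - 5807) = 57228/(14384 - 5807) = 57228/8577 = 57228*(1/8577) = 19076/2859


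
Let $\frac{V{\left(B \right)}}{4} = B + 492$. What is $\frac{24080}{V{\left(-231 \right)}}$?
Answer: $\frac{6020}{261} \approx 23.065$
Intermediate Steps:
$V{\left(B \right)} = 1968 + 4 B$ ($V{\left(B \right)} = 4 \left(B + 492\right) = 4 \left(492 + B\right) = 1968 + 4 B$)
$\frac{24080}{V{\left(-231 \right)}} = \frac{24080}{1968 + 4 \left(-231\right)} = \frac{24080}{1968 - 924} = \frac{24080}{1044} = 24080 \cdot \frac{1}{1044} = \frac{6020}{261}$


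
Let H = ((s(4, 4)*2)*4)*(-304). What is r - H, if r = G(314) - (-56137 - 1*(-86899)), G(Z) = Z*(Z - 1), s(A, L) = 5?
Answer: 79680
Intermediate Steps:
G(Z) = Z*(-1 + Z)
H = -12160 (H = ((5*2)*4)*(-304) = (10*4)*(-304) = 40*(-304) = -12160)
r = 67520 (r = 314*(-1 + 314) - (-56137 - 1*(-86899)) = 314*313 - (-56137 + 86899) = 98282 - 1*30762 = 98282 - 30762 = 67520)
r - H = 67520 - 1*(-12160) = 67520 + 12160 = 79680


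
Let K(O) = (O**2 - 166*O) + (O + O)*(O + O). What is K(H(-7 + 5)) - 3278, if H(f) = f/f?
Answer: -3439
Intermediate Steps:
H(f) = 1
K(O) = -166*O + 5*O**2 (K(O) = (O**2 - 166*O) + (2*O)*(2*O) = (O**2 - 166*O) + 4*O**2 = -166*O + 5*O**2)
K(H(-7 + 5)) - 3278 = 1*(-166 + 5*1) - 3278 = 1*(-166 + 5) - 3278 = 1*(-161) - 3278 = -161 - 3278 = -3439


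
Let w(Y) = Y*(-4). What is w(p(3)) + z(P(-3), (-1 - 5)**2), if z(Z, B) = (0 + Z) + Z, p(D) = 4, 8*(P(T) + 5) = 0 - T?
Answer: -101/4 ≈ -25.250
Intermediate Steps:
P(T) = -5 - T/8 (P(T) = -5 + (0 - T)/8 = -5 + (-T)/8 = -5 - T/8)
w(Y) = -4*Y
z(Z, B) = 2*Z (z(Z, B) = Z + Z = 2*Z)
w(p(3)) + z(P(-3), (-1 - 5)**2) = -4*4 + 2*(-5 - 1/8*(-3)) = -16 + 2*(-5 + 3/8) = -16 + 2*(-37/8) = -16 - 37/4 = -101/4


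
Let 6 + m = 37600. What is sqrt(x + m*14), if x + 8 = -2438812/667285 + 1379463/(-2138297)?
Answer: sqrt(1071507465641263011743601926945)/1426853513645 ≈ 725.47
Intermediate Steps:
m = 37594 (m = -6 + 37600 = 37594)
x = -17550227460279/1426853513645 (x = -8 + (-2438812/667285 + 1379463/(-2138297)) = -8 + (-2438812*1/667285 + 1379463*(-1/2138297)) = -8 + (-2438812/667285 - 1379463/2138297) = -8 - 6135399351119/1426853513645 = -17550227460279/1426853513645 ≈ -12.300)
sqrt(x + m*14) = sqrt(-17550227460279/1426853513645 + 37594*14) = sqrt(-17550227460279/1426853513645 + 526316) = sqrt(750958283660121541/1426853513645) = sqrt(1071507465641263011743601926945)/1426853513645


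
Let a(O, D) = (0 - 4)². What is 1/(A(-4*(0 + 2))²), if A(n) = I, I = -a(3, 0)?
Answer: 1/256 ≈ 0.0039063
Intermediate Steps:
a(O, D) = 16 (a(O, D) = (-4)² = 16)
I = -16 (I = -1*16 = -16)
A(n) = -16
1/(A(-4*(0 + 2))²) = 1/((-16)²) = 1/256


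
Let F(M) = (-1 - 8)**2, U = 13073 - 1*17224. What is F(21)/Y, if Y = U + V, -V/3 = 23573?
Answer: -81/74870 ≈ -0.0010819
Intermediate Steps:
V = -70719 (V = -3*23573 = -70719)
U = -4151 (U = 13073 - 17224 = -4151)
Y = -74870 (Y = -4151 - 70719 = -74870)
F(M) = 81 (F(M) = (-9)**2 = 81)
F(21)/Y = 81/(-74870) = 81*(-1/74870) = -81/74870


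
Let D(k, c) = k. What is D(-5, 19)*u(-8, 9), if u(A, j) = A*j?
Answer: 360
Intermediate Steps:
D(-5, 19)*u(-8, 9) = -(-40)*9 = -5*(-72) = 360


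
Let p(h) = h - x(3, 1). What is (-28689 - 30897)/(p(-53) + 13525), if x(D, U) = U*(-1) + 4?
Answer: -59586/13469 ≈ -4.4239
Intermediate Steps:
x(D, U) = 4 - U (x(D, U) = -U + 4 = 4 - U)
p(h) = -3 + h (p(h) = h - (4 - 1*1) = h - (4 - 1) = h - 1*3 = h - 3 = -3 + h)
(-28689 - 30897)/(p(-53) + 13525) = (-28689 - 30897)/((-3 - 53) + 13525) = -59586/(-56 + 13525) = -59586/13469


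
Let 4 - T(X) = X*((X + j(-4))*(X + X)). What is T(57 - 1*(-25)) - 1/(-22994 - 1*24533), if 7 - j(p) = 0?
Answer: -56883545435/47527 ≈ -1.1969e+6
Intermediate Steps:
j(p) = 7 (j(p) = 7 - 1*0 = 7 + 0 = 7)
T(X) = 4 - 2*X²*(7 + X) (T(X) = 4 - X*(X + 7)*(X + X) = 4 - X*(7 + X)*(2*X) = 4 - X*2*X*(7 + X) = 4 - 2*X²*(7 + X))
T(57 - 1*(-25)) - 1/(-22994 - 1*24533) = (4 - 14*(57 - 1*(-25))² - 2*(57 - 1*(-25))³) - 1/(-22994 - 1*24533) = (4 - 14*(57 + 25)² - 2*(57 + 25)³) - 1/(-22994 - 24533) = (4 - 14*82² - 2*82³) - 1/(-47527) = (4 - 14*6724 - 2*551368) - 1*(-1/47527) = (4 - 94136 - 1102736) + 1/47527 = -1196868 + 1/47527 = -56883545435/47527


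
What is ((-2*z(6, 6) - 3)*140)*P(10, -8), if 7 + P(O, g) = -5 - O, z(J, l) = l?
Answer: 46200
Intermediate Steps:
P(O, g) = -12 - O (P(O, g) = -7 + (-5 - O) = -12 - O)
((-2*z(6, 6) - 3)*140)*P(10, -8) = ((-2*6 - 3)*140)*(-12 - 1*10) = ((-12 - 3)*140)*(-12 - 10) = -15*140*(-22) = -2100*(-22) = 46200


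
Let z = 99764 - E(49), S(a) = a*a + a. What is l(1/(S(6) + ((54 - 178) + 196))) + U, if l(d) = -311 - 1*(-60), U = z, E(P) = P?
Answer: 99464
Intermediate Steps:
S(a) = a + a² (S(a) = a² + a = a + a²)
z = 99715 (z = 99764 - 1*49 = 99764 - 49 = 99715)
U = 99715
l(d) = -251 (l(d) = -311 + 60 = -251)
l(1/(S(6) + ((54 - 178) + 196))) + U = -251 + 99715 = 99464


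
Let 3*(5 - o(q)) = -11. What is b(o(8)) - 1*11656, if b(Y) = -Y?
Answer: -34994/3 ≈ -11665.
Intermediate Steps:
o(q) = 26/3 (o(q) = 5 - ⅓*(-11) = 5 + 11/3 = 26/3)
b(o(8)) - 1*11656 = -1*26/3 - 1*11656 = -26/3 - 11656 = -34994/3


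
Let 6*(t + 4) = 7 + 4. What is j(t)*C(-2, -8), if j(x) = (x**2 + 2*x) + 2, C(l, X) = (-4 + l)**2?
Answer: 85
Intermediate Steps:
t = -13/6 (t = -4 + (7 + 4)/6 = -4 + (1/6)*11 = -4 + 11/6 = -13/6 ≈ -2.1667)
j(x) = 2 + x**2 + 2*x
j(t)*C(-2, -8) = (2 + (-13/6)**2 + 2*(-13/6))*(-4 - 2)**2 = (2 + 169/36 - 13/3)*(-6)**2 = (85/36)*36 = 85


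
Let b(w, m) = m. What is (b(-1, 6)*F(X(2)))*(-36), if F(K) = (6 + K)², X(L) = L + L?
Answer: -21600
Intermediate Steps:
X(L) = 2*L
(b(-1, 6)*F(X(2)))*(-36) = (6*(6 + 2*2)²)*(-36) = (6*(6 + 4)²)*(-36) = (6*10²)*(-36) = (6*100)*(-36) = 600*(-36) = -21600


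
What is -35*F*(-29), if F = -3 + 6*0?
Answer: -3045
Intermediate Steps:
F = -3 (F = -3 + 0 = -3)
-35*F*(-29) = -35*(-3)*(-29) = 105*(-29) = -3045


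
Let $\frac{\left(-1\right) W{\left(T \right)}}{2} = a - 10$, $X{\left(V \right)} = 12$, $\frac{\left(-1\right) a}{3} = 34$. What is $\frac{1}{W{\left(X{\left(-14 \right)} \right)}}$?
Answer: $\frac{1}{224} \approx 0.0044643$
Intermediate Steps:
$a = -102$ ($a = \left(-3\right) 34 = -102$)
$W{\left(T \right)} = 224$ ($W{\left(T \right)} = - 2 \left(-102 - 10\right) = \left(-2\right) \left(-112\right) = 224$)
$\frac{1}{W{\left(X{\left(-14 \right)} \right)}} = \frac{1}{224}$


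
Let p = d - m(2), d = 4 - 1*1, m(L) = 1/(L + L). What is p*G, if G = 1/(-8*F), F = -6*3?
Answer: 11/576 ≈ 0.019097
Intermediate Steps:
F = -18
m(L) = 1/(2*L)
d = 3 (d = 4 - 1 = 3)
p = 11/4 (p = 3 - 1/(2*2) = 3 - 1*1/4 = 3 - 1/4 = 11/4 ≈ 2.7500)
G = 1/144 (G = 1/(-8*(-18)) = 1/144 ≈ 0.0069444)
p*G = (11/4)*(1/144) = 11/576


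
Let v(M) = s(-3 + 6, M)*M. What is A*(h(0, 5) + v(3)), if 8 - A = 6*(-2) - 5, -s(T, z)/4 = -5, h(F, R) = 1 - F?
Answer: 1525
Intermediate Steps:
s(T, z) = 20 (s(T, z) = -4*(-5) = 20)
A = 25 (A = 8 - (6*(-2) - 5) = 8 - (-12 - 5) = 8 - 1*(-17) = 8 + 17 = 25)
v(M) = 20*M
A*(h(0, 5) + v(3)) = 25*((1 - 1*0) + 20*3) = 25*((1 + 0) + 60) = 25*(1 + 60) = 25*61 = 1525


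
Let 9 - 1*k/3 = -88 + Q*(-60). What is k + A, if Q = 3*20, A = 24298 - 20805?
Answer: 14584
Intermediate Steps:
A = 3493
Q = 60
k = 11091 (k = 27 - 3*(-88 + 60*(-60)) = 27 - 3*(-88 - 3600) = 27 - 3*(-3688) = 27 + 11064 = 11091)
k + A = 11091 + 3493 = 14584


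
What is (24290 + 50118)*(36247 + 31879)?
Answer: 5069119408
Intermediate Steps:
(24290 + 50118)*(36247 + 31879) = 74408*68126 = 5069119408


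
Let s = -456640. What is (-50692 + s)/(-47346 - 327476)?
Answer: 36238/26773 ≈ 1.3535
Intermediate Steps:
(-50692 + s)/(-47346 - 327476) = (-50692 - 456640)/(-47346 - 327476) = -507332/(-374822) = -507332*(-1/374822) = 36238/26773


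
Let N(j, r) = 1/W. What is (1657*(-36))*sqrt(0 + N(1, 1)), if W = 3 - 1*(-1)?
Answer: -29826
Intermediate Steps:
W = 4 (W = 3 + 1 = 4)
N(j, r) = 1/4
(1657*(-36))*sqrt(0 + N(1, 1)) = (1657*(-36))*sqrt(0 + 1/4) = -59652*sqrt(1/4) = -59652*1/2 = -29826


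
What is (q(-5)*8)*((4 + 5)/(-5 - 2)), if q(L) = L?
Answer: 360/7 ≈ 51.429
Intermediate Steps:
(q(-5)*8)*((4 + 5)/(-5 - 2)) = (-5*8)*((4 + 5)/(-5 - 2)) = -360/(-7) = -360*(-1)/7 = -40*(-9/7) = 360/7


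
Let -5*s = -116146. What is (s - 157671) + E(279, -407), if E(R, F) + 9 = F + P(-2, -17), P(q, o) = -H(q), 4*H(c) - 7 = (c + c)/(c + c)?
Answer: -674299/5 ≈ -1.3486e+5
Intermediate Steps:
s = 116146/5 (s = -1/5*(-116146) = 116146/5 ≈ 23229.)
H(c) = 2 (H(c) = 7/4 + ((c + c)/(c + c))/4 = 7/4 + ((2*c)/((2*c)))/4 = 7/4 + ((2*c)*(1/(2*c)))/4 = 7/4 + (1/4)*1 = 7/4 + 1/4 = 2)
P(q, o) = -2 (P(q, o) = -1*2 = -2)
E(R, F) = -11 + F (E(R, F) = -9 + (F - 2) = -9 + (-2 + F) = -11 + F)
(s - 157671) + E(279, -407) = (116146/5 - 157671) + (-11 - 407) = -672209/5 - 418 = -674299/5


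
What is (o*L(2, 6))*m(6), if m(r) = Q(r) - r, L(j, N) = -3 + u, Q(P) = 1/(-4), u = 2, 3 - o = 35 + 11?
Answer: -1075/4 ≈ -268.75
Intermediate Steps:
o = -43 (o = 3 - (35 + 11) = 3 - 1*46 = 3 - 46 = -43)
Q(P) = -¼ (Q(P) = 1*(-¼) = -¼)
L(j, N) = -1 (L(j, N) = -3 + 2 = -1)
m(r) = -¼ - r
(o*L(2, 6))*m(6) = (-43*(-1))*(-¼ - 1*6) = 43*(-¼ - 6) = 43*(-25/4) = -1075/4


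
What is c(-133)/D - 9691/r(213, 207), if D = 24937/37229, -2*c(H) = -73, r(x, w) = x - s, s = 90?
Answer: -149049743/6134502 ≈ -24.297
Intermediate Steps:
r(x, w) = -90 + x (r(x, w) = x - 1*90 = x - 90 = -90 + x)
c(H) = 73/2 (c(H) = -1/2*(-73) = 73/2)
D = 24937/37229 (D = 24937*(1/37229) = 24937/37229 ≈ 0.66983)
c(-133)/D - 9691/r(213, 207) = 73/(2*(24937/37229)) - 9691/(-90 + 213) = (73/2)*(37229/24937) - 9691/123 = 2717717/49874 - 9691*1/123 = 2717717/49874 - 9691/123 = -149049743/6134502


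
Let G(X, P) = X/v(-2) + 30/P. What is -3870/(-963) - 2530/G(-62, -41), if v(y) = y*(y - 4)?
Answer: 67218590/155257 ≈ 432.95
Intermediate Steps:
v(y) = y*(-4 + y)
G(X, P) = 30/P + X/12 (G(X, P) = X/((-2*(-4 - 2))) + 30/P = X/((-2*(-6))) + 30/P = X/12 + 30/P = 30/P + X/12)
-3870/(-963) - 2530/G(-62, -41) = -3870/(-963) - 2530/(30/(-41) + (1/12)*(-62)) = -3870*(-1/963) - 2530/(30*(-1/41) - 31/6) = 430/107 - 2530/(-30/41 - 31/6) = 430/107 - 2530/(-1451/246) = 430/107 - 2530*(-246/1451) = 430/107 + 622380/1451 = 67218590/155257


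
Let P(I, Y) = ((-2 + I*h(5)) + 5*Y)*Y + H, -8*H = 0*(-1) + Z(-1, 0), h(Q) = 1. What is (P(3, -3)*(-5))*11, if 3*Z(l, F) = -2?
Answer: -27775/12 ≈ -2314.6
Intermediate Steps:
Z(l, F) = -2/3 (Z(l, F) = (1/3)*(-2) = -2/3)
H = 1/12 (H = -(0*(-1) - 2/3)/8 = -(0 - 2/3)/8 = -1/8*(-2/3) = 1/12 ≈ 0.083333)
P(I, Y) = 1/12 + Y*(-2 + I + 5*Y) (P(I, Y) = ((-2 + I*1) + 5*Y)*Y + 1/12 = ((-2 + I) + 5*Y)*Y + 1/12 = (-2 + I + 5*Y)*Y + 1/12 = Y*(-2 + I + 5*Y) + 1/12 = 1/12 + Y*(-2 + I + 5*Y))
(P(3, -3)*(-5))*11 = ((1/12 - 2*(-3) + 5*(-3)**2 + 3*(-3))*(-5))*11 = ((1/12 + 6 + 5*9 - 9)*(-5))*11 = ((1/12 + 6 + 45 - 9)*(-5))*11 = ((505/12)*(-5))*11 = -2525/12*11 = -27775/12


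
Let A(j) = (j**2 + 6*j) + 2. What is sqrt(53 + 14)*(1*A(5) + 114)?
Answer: 171*sqrt(67) ≈ 1399.7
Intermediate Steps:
A(j) = 2 + j**2 + 6*j
sqrt(53 + 14)*(1*A(5) + 114) = sqrt(53 + 14)*(1*(2 + 5**2 + 6*5) + 114) = sqrt(67)*(1*(2 + 25 + 30) + 114) = sqrt(67)*(1*57 + 114) = sqrt(67)*(57 + 114) = sqrt(67)*171 = 171*sqrt(67)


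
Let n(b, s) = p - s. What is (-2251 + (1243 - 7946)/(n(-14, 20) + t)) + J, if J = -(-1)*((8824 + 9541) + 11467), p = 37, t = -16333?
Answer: 450018299/16316 ≈ 27581.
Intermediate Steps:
n(b, s) = 37 - s
J = 29832 (J = -(-1)*(18365 + 11467) = -(-1)*29832 = -1*(-29832) = 29832)
(-2251 + (1243 - 7946)/(n(-14, 20) + t)) + J = (-2251 + (1243 - 7946)/((37 - 1*20) - 16333)) + 29832 = (-2251 - 6703/((37 - 20) - 16333)) + 29832 = (-2251 - 6703/(17 - 16333)) + 29832 = (-2251 - 6703/(-16316)) + 29832 = (-2251 - 6703*(-1/16316)) + 29832 = (-2251 + 6703/16316) + 29832 = -36720613/16316 + 29832 = 450018299/16316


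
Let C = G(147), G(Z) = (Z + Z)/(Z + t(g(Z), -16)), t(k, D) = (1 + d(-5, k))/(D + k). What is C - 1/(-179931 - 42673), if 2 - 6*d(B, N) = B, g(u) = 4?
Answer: 4712092043/2353146884 ≈ 2.0025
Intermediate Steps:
d(B, N) = ⅓ - B/6
t(k, D) = 13/(6*(D + k)) (t(k, D) = (1 + (⅓ - ⅙*(-5)))/(D + k) = (1 + (⅓ + ⅚))/(D + k) = (1 + 7/6)/(D + k) = 13/(6*(D + k)))
G(Z) = 2*Z/(-13/72 + Z) (G(Z) = (Z + Z)/(Z + 13/(6*(-16 + 4))) = (2*Z)/(Z + (13/6)/(-12)) = (2*Z)/(Z + (13/6)*(-1/12)) = (2*Z)/(Z - 13/72) = (2*Z)/(-13/72 + Z) = 2*Z/(-13/72 + Z))
C = 21168/10571 (C = 144*147/(-13 + 72*147) = 144*147/(-13 + 10584) = 144*147/10571 = 144*147*(1/10571) = 21168/10571 ≈ 2.0025)
C - 1/(-179931 - 42673) = 21168/10571 - 1/(-179931 - 42673) = 21168/10571 - 1/(-222604) = 21168/10571 - 1*(-1/222604) = 21168/10571 + 1/222604 = 4712092043/2353146884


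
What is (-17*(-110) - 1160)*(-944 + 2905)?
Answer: 1392310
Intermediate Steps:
(-17*(-110) - 1160)*(-944 + 2905) = (1870 - 1160)*1961 = 710*1961 = 1392310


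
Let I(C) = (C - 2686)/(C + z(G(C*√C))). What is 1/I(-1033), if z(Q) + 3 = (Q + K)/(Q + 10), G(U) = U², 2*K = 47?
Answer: 253529673213/910992130114 ≈ 0.27830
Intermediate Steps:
K = 47/2 (K = (½)*47 = 47/2 ≈ 23.500)
z(Q) = -3 + (47/2 + Q)/(10 + Q) (z(Q) = -3 + (Q + 47/2)/(Q + 10) = -3 + (47/2 + Q)/(10 + Q))
I(C) = (-2686 + C)/(C + (-13 - 4*C³)/(2*(10 + C³))) (I(C) = (C - 2686)/(C + (-13 - 4*C³)/(2*(10 + (C*√C)²))) = (-2686 + C)/(C + (-13 - 4*C³)/(2*(10 + (C^(3/2))²))) = (-2686 + C)/(C + (-13 - 4*C³)/(2*(10 + C³))))
1/I(-1033) = 1/(2*(-2686 - 1033)*(10 + (-1033)³)/(-13 - 4*(-1033)³ + 2*(-1033)*(10 + (-1033)³))) = 1/(2*(-3719)*(10 - 1102302937)/(-13 - 4*(-1102302937) + 2*(-1033)*(10 - 1102302937))) = 1/(2*(-3719)*(-1102302927)/(-13 + 4409211748 + 2*(-1033)*(-1102302927))) = 1/(2*(-3719)*(-1102302927)/(-13 + 4409211748 + 2277357847182)) = 1/(2*(-3719)*(-1102302927)/2281767058917) = 1/(2*(1/2281767058917)*(-3719)*(-1102302927)) = 1/(910992130114/253529673213) = 253529673213/910992130114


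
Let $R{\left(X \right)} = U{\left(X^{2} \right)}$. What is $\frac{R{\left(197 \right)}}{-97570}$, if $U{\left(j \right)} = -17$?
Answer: $\frac{17}{97570} \approx 0.00017423$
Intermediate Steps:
$R{\left(X \right)} = -17$
$\frac{R{\left(197 \right)}}{-97570} = - \frac{17}{-97570} = \left(-17\right) \left(- \frac{1}{97570}\right) = \frac{17}{97570}$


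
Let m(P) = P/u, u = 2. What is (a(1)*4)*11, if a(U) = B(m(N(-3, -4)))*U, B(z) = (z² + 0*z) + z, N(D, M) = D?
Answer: 33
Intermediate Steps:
m(P) = P/2
B(z) = z + z² (B(z) = (z² + 0) + z = z² + z = z + z²)
a(U) = 3*U/4 (a(U) = (((½)*(-3))*(1 + (½)*(-3)))*U = (-3*(1 - 3/2)/2)*U = (-3/2*(-½))*U = 3*U/4)
(a(1)*4)*11 = (((¾)*1)*4)*11 = ((¾)*4)*11 = 3*11 = 33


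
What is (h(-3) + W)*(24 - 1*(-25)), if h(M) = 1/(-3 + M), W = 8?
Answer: 2303/6 ≈ 383.83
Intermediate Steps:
(h(-3) + W)*(24 - 1*(-25)) = (1/(-3 - 3) + 8)*(24 - 1*(-25)) = (1/(-6) + 8)*(24 + 25) = (-1/6 + 8)*49 = (47/6)*49 = 2303/6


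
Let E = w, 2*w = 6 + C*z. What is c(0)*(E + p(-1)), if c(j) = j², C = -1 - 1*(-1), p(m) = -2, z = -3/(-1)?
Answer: 0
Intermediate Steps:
z = 3 (z = -3*(-1) = 3)
C = 0 (C = -1 + 1 = 0)
w = 3 (w = (6 + 0*3)/2 = (6 + 0)/2 = (½)*6 = 3)
E = 3
c(0)*(E + p(-1)) = 0²*(3 - 2) = 0*1 = 0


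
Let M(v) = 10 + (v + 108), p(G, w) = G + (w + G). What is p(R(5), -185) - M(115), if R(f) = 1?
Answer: -416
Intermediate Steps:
p(G, w) = w + 2*G (p(G, w) = G + (G + w) = w + 2*G)
M(v) = 118 + v (M(v) = 10 + (108 + v) = 118 + v)
p(R(5), -185) - M(115) = (-185 + 2*1) - (118 + 115) = (-185 + 2) - 1*233 = -183 - 233 = -416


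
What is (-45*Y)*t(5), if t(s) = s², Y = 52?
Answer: -58500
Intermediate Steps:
(-45*Y)*t(5) = -45*52*5² = -2340*25 = -58500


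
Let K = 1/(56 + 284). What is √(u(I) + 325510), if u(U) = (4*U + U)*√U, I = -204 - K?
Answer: √(37628956000 - 693610*I*√5895685)/340 ≈ 570.68 - 12.764*I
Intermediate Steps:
K = 1/340 ≈ 0.0029412
I = -69361/340 (I = -204 - 1*1/340 = -204 - 1/340 = -69361/340 ≈ -204.00)
u(U) = 5*U^(3/2) (u(U) = (5*U)*√U = 5*U^(3/2))
√(u(I) + 325510) = √(5*(-69361/340)^(3/2) + 325510) = √(5*(-69361*I*√5895685/57800) + 325510) = √(-69361*I*√5895685/11560 + 325510) = √(325510 - 69361*I*√5895685/11560)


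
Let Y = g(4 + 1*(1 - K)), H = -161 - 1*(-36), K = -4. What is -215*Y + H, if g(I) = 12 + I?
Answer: -4640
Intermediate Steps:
H = -125 (H = -161 + 36 = -125)
Y = 21 (Y = 12 + (4 + 1*(1 - 1*(-4))) = 12 + (4 + 1*(1 + 4)) = 12 + (4 + 1*5) = 12 + (4 + 5) = 12 + 9 = 21)
-215*Y + H = -215*21 - 125 = -4515 - 125 = -4640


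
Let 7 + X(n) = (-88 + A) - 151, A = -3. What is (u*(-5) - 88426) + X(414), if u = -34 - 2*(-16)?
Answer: -88665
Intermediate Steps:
X(n) = -249 (X(n) = -7 + ((-88 - 3) - 151) = -7 + (-91 - 151) = -7 - 242 = -249)
u = -2 (u = -34 + 32 = -2)
(u*(-5) - 88426) + X(414) = (-2*(-5) - 88426) - 249 = (10 - 88426) - 249 = -88416 - 249 = -88665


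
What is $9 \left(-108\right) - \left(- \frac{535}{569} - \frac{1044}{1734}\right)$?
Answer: $- \frac{159583031}{164441} \approx -970.46$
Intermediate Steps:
$9 \left(-108\right) - \left(- \frac{535}{569} - \frac{1044}{1734}\right) = -972 - \left(\left(-535\right) \frac{1}{569} - \frac{174}{289}\right) = -972 - \left(- \frac{535}{569} - \frac{174}{289}\right) = -972 - - \frac{253621}{164441} = -972 + \frac{253621}{164441} = - \frac{159583031}{164441}$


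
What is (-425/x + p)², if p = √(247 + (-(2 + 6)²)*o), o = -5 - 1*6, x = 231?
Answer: 50926936/53361 - 850*√951/231 ≈ 840.91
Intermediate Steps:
o = -11 (o = -5 - 6 = -11)
p = √951 (p = √(247 - (2 + 6)²*(-11)) = √(247 - 1*8²*(-11)) = √(247 - 1*64*(-11)) = √(247 - 64*(-11)) = √(247 + 704) = √951 ≈ 30.838)
(-425/x + p)² = (-425/231 + √951)²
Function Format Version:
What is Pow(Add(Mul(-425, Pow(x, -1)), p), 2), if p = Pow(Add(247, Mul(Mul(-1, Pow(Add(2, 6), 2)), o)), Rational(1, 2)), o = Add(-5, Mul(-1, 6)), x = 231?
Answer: Add(Rational(50926936, 53361), Mul(Rational(-850, 231), Pow(951, Rational(1, 2)))) ≈ 840.91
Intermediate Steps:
o = -11 (o = Add(-5, -6) = -11)
p = Pow(951, Rational(1, 2)) (p = Pow(Add(247, Mul(Mul(-1, Pow(Add(2, 6), 2)), -11)), Rational(1, 2)) = Pow(Add(247, Mul(Mul(-1, Pow(8, 2)), -11)), Rational(1, 2)) = Pow(Add(247, Mul(Mul(-1, 64), -11)), Rational(1, 2)) = Pow(Add(247, Mul(-64, -11)), Rational(1, 2)) = Pow(Add(247, 704), Rational(1, 2)) = Pow(951, Rational(1, 2)) ≈ 30.838)
Pow(Add(Mul(-425, Pow(x, -1)), p), 2) = Pow(Add(Mul(-425, Pow(231, -1)), Pow(951, Rational(1, 2))), 2) = Pow(Add(Mul(-425, Rational(1, 231)), Pow(951, Rational(1, 2))), 2) = Pow(Add(Rational(-425, 231), Pow(951, Rational(1, 2))), 2)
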